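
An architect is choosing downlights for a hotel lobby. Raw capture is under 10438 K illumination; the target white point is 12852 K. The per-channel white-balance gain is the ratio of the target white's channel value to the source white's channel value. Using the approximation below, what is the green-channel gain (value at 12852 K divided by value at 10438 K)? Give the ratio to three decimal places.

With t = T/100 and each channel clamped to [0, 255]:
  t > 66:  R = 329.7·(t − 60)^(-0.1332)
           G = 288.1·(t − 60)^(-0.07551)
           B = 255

At 10438 K (t = 104.38):
  G = 288.1·(104.38 − 60)^(-0.07551) = 288.1·44.38^(-0.07551) = 288.1·0.75097 = 216.354.
At 12852 K (t = 128.52):
  G = 288.1·(128.52 − 60)^(-0.07551) = 288.1·68.52^(-0.07551) = 288.1·0.72674 = 209.373.
Gain = 209.373 / 216.354 = 0.9677 → 0.968.

0.968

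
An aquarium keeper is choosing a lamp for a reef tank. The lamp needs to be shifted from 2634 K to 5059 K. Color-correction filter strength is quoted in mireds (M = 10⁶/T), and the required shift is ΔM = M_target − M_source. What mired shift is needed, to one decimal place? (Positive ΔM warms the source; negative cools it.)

-182.0 mireds

M_source = 10⁶/2634 = 379.651; M_target = 10⁶/5059 = 197.668.
ΔM = 197.668 − 379.651 = -181.983 → -182.0 mireds, a cooling shift.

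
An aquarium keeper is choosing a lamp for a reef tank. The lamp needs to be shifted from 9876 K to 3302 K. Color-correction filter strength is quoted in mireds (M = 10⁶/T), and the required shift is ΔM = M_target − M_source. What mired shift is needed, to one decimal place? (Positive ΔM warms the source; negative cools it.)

+201.6 mireds

M_source = 10⁶/9876 = 101.256; M_target = 10⁶/3302 = 302.847.
ΔM = 302.847 − 101.256 = 201.591 → +201.6 mireds, a warming shift.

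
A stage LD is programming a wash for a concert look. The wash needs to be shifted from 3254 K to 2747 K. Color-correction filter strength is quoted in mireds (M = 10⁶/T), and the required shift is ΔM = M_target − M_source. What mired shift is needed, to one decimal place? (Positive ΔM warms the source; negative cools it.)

M_source = 10⁶/3254 = 307.314; M_target = 10⁶/2747 = 364.033.
ΔM = 364.033 − 307.314 = 56.719 → +56.7 mireds, a warming shift.

+56.7 mireds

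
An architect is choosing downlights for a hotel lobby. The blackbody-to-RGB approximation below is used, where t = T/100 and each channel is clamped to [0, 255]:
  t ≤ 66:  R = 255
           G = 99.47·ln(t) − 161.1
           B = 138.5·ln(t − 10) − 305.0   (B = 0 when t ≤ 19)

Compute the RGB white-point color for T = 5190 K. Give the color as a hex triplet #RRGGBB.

t = 5190/100 = 51.9; the t ≤ 66 branch applies.
R = 255 by definition for t ≤ 66.
G = 99.47·ln 51.9 − 161.1 = 99.47·3.9493 − 161.1 = 231.739.
B = 138.5·ln(51.9 − 10) − 305.0 = 138.5·ln 41.9 − 305.0 = 138.5·3.7353 − 305.0 = 212.337.
Rounded: (255, 232, 212).
In hex: #FFE8D4.

#FFE8D4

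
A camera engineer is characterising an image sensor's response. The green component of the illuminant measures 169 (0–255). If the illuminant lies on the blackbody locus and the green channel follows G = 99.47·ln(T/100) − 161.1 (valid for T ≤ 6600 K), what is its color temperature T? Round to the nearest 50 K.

2750 K

ln t = (169 + 161.1) / 99.47 = 3.3186.
t = e^3.3186 = 27.621.
T = 100·t = 2762 K → 2750 K to the nearest 50 K.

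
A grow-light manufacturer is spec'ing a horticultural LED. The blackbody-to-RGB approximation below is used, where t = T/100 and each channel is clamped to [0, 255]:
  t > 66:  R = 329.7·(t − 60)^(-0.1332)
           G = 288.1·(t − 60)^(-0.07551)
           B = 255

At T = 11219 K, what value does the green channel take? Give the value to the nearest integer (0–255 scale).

214

t = 11219/100 = 112.19; the t > 66 branch applies.
G = 288.1·(112.19 − 60)^(-0.07551) = 288.1·52.19^(-0.07551) = 288.1·0.74183 = 213.722.
Rounded: 214.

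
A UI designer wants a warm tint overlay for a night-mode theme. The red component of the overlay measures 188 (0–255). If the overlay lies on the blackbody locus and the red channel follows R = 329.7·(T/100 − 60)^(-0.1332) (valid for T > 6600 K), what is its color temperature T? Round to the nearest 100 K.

(t − 60)^(-0.1332) = 188/329.7 = 0.57022.
t − 60 = 0.57022^(1/-0.1332) = 0.57022^(-7.508) = 67.848, so t = 127.848.
T = 100·t = 12785 K → 12800 K to the nearest 100 K.

12800 K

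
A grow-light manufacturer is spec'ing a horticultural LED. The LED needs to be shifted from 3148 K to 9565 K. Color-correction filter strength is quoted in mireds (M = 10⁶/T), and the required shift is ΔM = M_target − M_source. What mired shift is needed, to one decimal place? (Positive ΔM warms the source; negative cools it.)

-213.1 mireds

M_source = 10⁶/3148 = 317.662; M_target = 10⁶/9565 = 104.548.
ΔM = 104.548 − 317.662 = -213.114 → -213.1 mireds, a cooling shift.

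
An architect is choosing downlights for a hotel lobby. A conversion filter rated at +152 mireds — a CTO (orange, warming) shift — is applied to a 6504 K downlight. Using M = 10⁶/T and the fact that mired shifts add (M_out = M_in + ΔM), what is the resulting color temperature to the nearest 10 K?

M_in = 10⁶/6504 = 153.75 mireds.
M_out = 153.75 + (+152) = 305.75 mireds.
T_out = 10⁶/305.75 = 3270.6 K → 3270 K.

3270 K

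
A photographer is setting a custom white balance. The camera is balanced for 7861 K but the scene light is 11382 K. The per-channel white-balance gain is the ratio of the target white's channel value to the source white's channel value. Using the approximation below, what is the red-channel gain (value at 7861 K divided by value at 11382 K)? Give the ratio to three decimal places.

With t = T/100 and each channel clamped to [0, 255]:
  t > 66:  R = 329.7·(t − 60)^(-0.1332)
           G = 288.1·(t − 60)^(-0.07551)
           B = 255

1.152

At 11382 K (t = 113.82):
  R = 329.7·(113.82 − 60)^(-0.1332) = 329.7·53.82^(-0.1332) = 329.7·0.58808 = 193.891.
At 7861 K (t = 78.61):
  R = 329.7·(78.61 − 60)^(-0.1332) = 329.7·18.61^(-0.1332) = 329.7·0.67744 = 223.351.
Gain = 223.351 / 193.891 = 1.1519 → 1.152.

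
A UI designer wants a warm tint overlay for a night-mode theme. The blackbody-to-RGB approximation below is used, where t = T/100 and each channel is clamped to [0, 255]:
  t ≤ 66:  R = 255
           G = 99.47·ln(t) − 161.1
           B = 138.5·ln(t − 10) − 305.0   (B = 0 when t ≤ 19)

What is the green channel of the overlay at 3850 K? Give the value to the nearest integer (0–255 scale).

202

t = 3850/100 = 38.5; the t ≤ 66 branch applies.
G = 99.47·ln 38.5 − 161.1 = 99.47·3.6507 − 161.1 = 202.031.
Rounded: 202.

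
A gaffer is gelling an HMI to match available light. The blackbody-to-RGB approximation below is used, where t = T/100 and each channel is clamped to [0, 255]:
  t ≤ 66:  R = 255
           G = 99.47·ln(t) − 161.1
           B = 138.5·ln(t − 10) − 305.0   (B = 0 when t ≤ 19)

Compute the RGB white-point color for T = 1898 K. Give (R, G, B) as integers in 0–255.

(255, 132, 0)

t = 1898/100 = 18.98; the t ≤ 66 branch applies.
R = 255 by definition for t ≤ 66.
G = 99.47·ln 18.98 − 161.1 = 99.47·2.9434 − 161.1 = 131.679.
t = 18.98 ≤ 19, so B = 0.
Rounded: (255, 132, 0).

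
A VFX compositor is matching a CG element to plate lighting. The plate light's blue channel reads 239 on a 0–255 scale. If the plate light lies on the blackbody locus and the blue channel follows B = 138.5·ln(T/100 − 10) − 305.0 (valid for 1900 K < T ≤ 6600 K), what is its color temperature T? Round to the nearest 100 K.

ln(t − 10) = (239 + 305.0) / 138.5 = 3.9278.
t − 10 = e^3.9278 = 50.795, so t = 60.795.
T = 100·t = 6079 K → 6100 K to the nearest 100 K.

6100 K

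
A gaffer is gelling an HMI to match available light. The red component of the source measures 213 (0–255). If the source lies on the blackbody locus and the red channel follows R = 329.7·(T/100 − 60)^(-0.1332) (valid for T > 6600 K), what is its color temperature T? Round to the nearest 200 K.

(t − 60)^(-0.1332) = 213/329.7 = 0.64604.
t − 60 = 0.64604^(1/-0.1332) = 0.64604^(-7.508) = 26.575, so t = 86.575.
T = 100·t = 8657 K → 8600 K to the nearest 200 K.

8600 K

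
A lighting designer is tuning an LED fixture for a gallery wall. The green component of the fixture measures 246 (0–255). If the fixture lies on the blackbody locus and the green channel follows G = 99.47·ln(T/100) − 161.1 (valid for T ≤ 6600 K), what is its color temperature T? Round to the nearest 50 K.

6000 K

ln t = (246 + 161.1) / 99.47 = 4.0927.
t = e^4.0927 = 59.901.
T = 100·t = 5990 K → 6000 K to the nearest 50 K.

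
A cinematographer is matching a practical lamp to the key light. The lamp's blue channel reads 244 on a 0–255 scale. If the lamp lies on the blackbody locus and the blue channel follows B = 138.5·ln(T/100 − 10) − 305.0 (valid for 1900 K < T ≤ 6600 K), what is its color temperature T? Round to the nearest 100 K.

6300 K

ln(t − 10) = (244 + 305.0) / 138.5 = 3.9639.
t − 10 = e^3.9639 = 52.662, so t = 62.662.
T = 100·t = 6266 K → 6300 K to the nearest 100 K.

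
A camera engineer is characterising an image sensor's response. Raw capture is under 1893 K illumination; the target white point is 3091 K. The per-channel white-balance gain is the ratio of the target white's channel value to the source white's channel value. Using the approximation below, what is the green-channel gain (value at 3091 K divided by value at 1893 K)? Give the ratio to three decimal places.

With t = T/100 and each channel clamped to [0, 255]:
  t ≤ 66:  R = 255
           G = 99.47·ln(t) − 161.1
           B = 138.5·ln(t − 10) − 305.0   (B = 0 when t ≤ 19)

At 1893 K (t = 18.93):
  G = 99.47·ln 18.93 − 161.1 = 99.47·2.9407 − 161.1 = 131.416.
At 3091 K (t = 30.91):
  G = 99.47·ln 30.91 − 161.1 = 99.47·3.4311 − 161.1 = 180.190.
Gain = 180.190 / 131.416 = 1.3711 → 1.371.

1.371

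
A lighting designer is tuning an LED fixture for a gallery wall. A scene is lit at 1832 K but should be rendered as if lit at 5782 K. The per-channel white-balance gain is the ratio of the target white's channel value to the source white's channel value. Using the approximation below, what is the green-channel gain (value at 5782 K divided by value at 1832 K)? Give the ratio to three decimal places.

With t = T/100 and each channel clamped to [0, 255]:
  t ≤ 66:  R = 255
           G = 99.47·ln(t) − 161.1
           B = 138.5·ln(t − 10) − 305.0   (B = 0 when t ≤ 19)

At 1832 K (t = 18.32):
  G = 99.47·ln 18.32 − 161.1 = 99.47·2.9080 − 161.1 = 128.158.
At 5782 K (t = 57.82):
  G = 99.47·ln 57.82 − 161.1 = 99.47·4.0573 − 161.1 = 242.483.
Gain = 242.483 / 128.158 = 1.8921 → 1.892.

1.892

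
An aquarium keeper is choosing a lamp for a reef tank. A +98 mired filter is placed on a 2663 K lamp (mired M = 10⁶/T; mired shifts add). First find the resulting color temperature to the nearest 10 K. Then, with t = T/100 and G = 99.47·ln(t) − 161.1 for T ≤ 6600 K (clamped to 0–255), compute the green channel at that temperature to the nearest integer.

M_in = 10⁶/2663 = 375.52; M_out = 375.52 + (+98) = 473.52.
T_out = 10⁶/473.52 = 2111.9 K → 2110 K; t = 21.1.
G = 99.47·ln 21.1 − 161.1 = 99.47·3.0493 − 161.1 = 142.211.
Rounded: 142.

142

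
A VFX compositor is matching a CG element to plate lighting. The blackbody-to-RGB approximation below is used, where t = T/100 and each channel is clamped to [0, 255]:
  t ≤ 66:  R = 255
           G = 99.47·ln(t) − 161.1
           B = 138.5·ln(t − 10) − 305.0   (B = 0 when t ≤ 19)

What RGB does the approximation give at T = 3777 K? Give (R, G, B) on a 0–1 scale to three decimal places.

t = 3777/100 = 37.77; the t ≤ 66 branch applies.
R = 255 by definition for t ≤ 66.
G = 99.47·ln 37.77 − 161.1 = 99.47·3.6315 − 161.1 = 200.127.
B = 138.5·ln(37.77 − 10) − 305.0 = 138.5·ln 27.77 − 305.0 = 138.5·3.3240 − 305.0 = 155.368.
Dividing each by 255: (1.0000, 0.7848, 0.6093) → (1.000, 0.785, 0.609).

(1.000, 0.785, 0.609)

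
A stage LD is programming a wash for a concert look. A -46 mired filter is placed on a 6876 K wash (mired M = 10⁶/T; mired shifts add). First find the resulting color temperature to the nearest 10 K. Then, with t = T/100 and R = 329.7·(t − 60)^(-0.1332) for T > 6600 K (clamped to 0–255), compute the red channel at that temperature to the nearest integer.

201

M_in = 10⁶/6876 = 145.43; M_out = 145.43 + (-46) = 99.43.
T_out = 10⁶/99.43 = 10057.0 K → 10060 K; t = 100.6.
R = 329.7·(100.6 − 60)^(-0.1332) = 329.7·40.6^(-0.1332) = 329.7·0.61058 = 201.309.
Rounded: 201.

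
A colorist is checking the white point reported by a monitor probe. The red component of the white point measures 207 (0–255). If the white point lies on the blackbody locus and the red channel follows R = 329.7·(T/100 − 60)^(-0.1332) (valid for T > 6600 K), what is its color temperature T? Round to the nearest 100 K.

(t − 60)^(-0.1332) = 207/329.7 = 0.62784.
t − 60 = 0.62784^(1/-0.1332) = 0.62784^(-7.508) = 32.933, so t = 92.933.
T = 100·t = 9293 K → 9300 K to the nearest 100 K.

9300 K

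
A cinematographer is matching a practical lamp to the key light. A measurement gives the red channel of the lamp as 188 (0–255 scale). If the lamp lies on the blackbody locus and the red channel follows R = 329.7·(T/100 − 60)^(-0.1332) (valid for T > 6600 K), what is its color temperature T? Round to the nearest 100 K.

(t − 60)^(-0.1332) = 188/329.7 = 0.57022.
t − 60 = 0.57022^(1/-0.1332) = 0.57022^(-7.508) = 67.848, so t = 127.848.
T = 100·t = 12785 K → 12800 K to the nearest 100 K.

12800 K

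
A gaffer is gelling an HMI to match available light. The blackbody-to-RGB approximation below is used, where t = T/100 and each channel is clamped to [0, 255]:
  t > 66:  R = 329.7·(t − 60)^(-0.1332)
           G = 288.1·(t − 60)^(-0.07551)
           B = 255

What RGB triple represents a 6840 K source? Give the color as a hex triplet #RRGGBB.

t = 6840/100 = 68.4; the t > 66 branch applies.
R = 329.7·(68.4 − 60)^(-0.1332) = 329.7·8.4^(-0.1332) = 329.7·0.75316 = 248.316.
G = 288.1·(68.4 − 60)^(-0.07551) = 288.1·8.4^(-0.07551) = 288.1·0.85155 = 245.330.
B = 255 by definition for t > 66.
Rounded: (248, 245, 255).
In hex: #F8F5FF.

#F8F5FF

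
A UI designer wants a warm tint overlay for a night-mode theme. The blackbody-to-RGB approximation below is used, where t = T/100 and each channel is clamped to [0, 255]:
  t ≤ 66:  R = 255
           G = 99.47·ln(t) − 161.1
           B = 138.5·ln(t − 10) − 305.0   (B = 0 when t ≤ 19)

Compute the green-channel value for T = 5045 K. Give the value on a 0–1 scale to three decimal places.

0.898

t = 5045/100 = 50.45; the t ≤ 66 branch applies.
G = 99.47·ln 50.45 − 161.1 = 99.47·3.9210 − 161.1 = 228.920.
On a 0–1 scale: 228.920/255 = 0.8977 → 0.898.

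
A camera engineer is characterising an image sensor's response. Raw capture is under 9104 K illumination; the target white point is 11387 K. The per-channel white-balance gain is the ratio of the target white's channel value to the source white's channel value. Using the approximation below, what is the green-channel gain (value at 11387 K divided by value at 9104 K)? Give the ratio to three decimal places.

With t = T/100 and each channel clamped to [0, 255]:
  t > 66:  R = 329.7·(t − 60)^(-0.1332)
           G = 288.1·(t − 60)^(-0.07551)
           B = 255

At 9104 K (t = 91.04):
  G = 288.1·(91.04 − 60)^(-0.07551) = 288.1·31.04^(-0.07551) = 288.1·0.77152 = 222.274.
At 11387 K (t = 113.87):
  G = 288.1·(113.87 − 60)^(-0.07551) = 288.1·53.87^(-0.07551) = 288.1·0.74006 = 213.211.
Gain = 213.211 / 222.274 = 0.9592 → 0.959.

0.959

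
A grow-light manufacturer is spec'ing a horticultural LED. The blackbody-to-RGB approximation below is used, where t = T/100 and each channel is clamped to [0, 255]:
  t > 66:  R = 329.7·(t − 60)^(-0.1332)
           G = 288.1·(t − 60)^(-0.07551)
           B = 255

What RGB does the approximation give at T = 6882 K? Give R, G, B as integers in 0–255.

t = 6882/100 = 68.82; the t > 66 branch applies.
R = 329.7·(68.82 − 60)^(-0.1332) = 329.7·8.82^(-0.1332) = 329.7·0.74828 = 246.708.
G = 288.1·(68.82 − 60)^(-0.07551) = 288.1·8.82^(-0.07551) = 288.1·0.84841 = 244.428.
B = 255 by definition for t > 66.
Rounded: (247, 244, 255).

R=247, G=244, B=255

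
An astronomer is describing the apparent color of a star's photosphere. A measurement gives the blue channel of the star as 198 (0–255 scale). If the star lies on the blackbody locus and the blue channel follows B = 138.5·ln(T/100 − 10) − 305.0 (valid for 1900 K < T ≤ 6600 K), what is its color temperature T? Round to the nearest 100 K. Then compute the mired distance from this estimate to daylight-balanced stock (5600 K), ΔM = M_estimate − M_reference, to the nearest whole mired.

ln(t − 10) = (198 + 305.0) / 138.5 = 3.6318.
t − 10 = e^3.6318 = 37.780, so t = 47.780.
T = 100·t = 4778 K → 4800 K to the nearest 100 K.
M_estimate = 10⁶/4800 = 208.33; M_reference = 10⁶/5600 = 178.57.
ΔM = 208.33 − 178.57 = 29.76 → +30 mireds.

+30 mireds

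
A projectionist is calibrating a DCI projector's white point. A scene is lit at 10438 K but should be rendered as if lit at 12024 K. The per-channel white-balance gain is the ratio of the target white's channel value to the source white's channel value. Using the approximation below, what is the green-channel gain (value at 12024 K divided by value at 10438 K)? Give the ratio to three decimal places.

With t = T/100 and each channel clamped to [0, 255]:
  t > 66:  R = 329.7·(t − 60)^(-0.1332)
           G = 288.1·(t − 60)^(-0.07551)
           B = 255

At 10438 K (t = 104.38):
  G = 288.1·(104.38 − 60)^(-0.07551) = 288.1·44.38^(-0.07551) = 288.1·0.75097 = 216.354.
At 12024 K (t = 120.24):
  G = 288.1·(120.24 − 60)^(-0.07551) = 288.1·60.24^(-0.07551) = 288.1·0.73384 = 211.419.
Gain = 211.419 / 216.354 = 0.9772 → 0.977.

0.977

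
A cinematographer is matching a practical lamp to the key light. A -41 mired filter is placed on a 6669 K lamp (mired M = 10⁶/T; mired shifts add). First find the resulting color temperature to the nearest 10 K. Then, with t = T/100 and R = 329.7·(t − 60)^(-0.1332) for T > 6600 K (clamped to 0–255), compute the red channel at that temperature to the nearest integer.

M_in = 10⁶/6669 = 149.95; M_out = 149.95 + (-41) = 108.95.
T_out = 10⁶/108.95 = 9178.7 K → 9180 K; t = 91.8.
R = 329.7·(91.8 − 60)^(-0.1332) = 329.7·31.8^(-0.1332) = 329.7·0.63078 = 207.968.
Rounded: 208.

208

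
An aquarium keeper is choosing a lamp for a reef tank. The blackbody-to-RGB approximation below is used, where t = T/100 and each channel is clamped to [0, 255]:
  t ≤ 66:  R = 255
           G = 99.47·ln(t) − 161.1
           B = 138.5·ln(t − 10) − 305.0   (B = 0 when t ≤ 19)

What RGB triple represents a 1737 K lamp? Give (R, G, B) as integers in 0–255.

t = 1737/100 = 17.37; the t ≤ 66 branch applies.
R = 255 by definition for t ≤ 66.
G = 99.47·ln 17.37 − 161.1 = 99.47·2.8547 − 161.1 = 122.861.
t = 17.37 ≤ 19, so B = 0.
Rounded: (255, 123, 0).

(255, 123, 0)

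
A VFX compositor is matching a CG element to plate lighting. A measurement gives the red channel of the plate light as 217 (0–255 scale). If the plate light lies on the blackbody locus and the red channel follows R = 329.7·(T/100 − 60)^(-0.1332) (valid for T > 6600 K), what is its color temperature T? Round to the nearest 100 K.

(t − 60)^(-0.1332) = 217/329.7 = 0.65817.
t − 60 = 0.65817^(1/-0.1332) = 0.65817^(-7.508) = 23.110, so t = 83.110.
T = 100·t = 8311 K → 8300 K to the nearest 100 K.

8300 K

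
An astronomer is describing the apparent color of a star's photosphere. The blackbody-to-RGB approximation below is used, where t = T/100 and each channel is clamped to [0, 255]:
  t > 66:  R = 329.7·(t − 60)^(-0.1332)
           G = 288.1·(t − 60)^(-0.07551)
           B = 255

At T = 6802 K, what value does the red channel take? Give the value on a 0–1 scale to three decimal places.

0.980

t = 6802/100 = 68.02; the t > 66 branch applies.
R = 329.7·(68.02 − 60)^(-0.1332) = 329.7·8.02^(-0.1332) = 329.7·0.75782 = 249.852.
On a 0–1 scale: 249.852/255 = 0.9798 → 0.980.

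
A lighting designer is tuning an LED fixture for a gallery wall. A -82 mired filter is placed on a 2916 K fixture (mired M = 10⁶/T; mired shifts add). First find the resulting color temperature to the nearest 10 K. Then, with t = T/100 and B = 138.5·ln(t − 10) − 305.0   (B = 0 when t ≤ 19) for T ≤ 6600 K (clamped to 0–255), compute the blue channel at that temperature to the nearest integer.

M_in = 10⁶/2916 = 342.94; M_out = 342.94 + (-82) = 260.94.
T_out = 10⁶/260.94 = 3832.4 K → 3830 K; t = 38.3.
B = 138.5·ln(38.3 − 10) − 305.0 = 138.5·ln 28.3 − 305.0 = 138.5·3.3429 − 305.0 = 157.986.
Rounded: 158.

158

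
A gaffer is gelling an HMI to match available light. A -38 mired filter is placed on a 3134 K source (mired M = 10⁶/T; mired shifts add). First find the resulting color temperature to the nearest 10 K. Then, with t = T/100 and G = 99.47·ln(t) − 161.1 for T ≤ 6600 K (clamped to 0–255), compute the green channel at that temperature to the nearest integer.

194

M_in = 10⁶/3134 = 319.08; M_out = 319.08 + (-38) = 281.08.
T_out = 10⁶/281.08 = 3557.7 K → 3560 K; t = 35.6.
G = 99.47·ln 35.6 − 161.1 = 99.47·3.5723 − 161.1 = 194.241.
Rounded: 194.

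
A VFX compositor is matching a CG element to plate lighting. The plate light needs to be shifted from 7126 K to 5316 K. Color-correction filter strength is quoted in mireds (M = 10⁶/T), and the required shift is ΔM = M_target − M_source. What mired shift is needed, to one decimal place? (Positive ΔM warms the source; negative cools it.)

M_source = 10⁶/7126 = 140.331; M_target = 10⁶/5316 = 188.111.
ΔM = 188.111 − 140.331 = 47.780 → +47.8 mireds, a warming shift.

+47.8 mireds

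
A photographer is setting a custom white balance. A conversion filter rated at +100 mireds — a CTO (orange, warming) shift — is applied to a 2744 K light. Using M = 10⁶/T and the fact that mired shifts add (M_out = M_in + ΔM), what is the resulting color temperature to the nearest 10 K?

2150 K

M_in = 10⁶/2744 = 364.43 mireds.
M_out = 364.43 + (+100) = 464.43 mireds.
T_out = 10⁶/464.43 = 2153.2 K → 2150 K.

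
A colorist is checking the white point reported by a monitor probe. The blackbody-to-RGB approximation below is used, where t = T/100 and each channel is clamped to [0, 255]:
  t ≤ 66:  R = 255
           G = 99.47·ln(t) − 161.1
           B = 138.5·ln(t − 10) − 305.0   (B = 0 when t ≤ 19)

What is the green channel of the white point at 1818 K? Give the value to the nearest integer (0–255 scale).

t = 1818/100 = 18.18; the t ≤ 66 branch applies.
G = 99.47·ln 18.18 − 161.1 = 99.47·2.9003 − 161.1 = 127.395.
Rounded: 127.

127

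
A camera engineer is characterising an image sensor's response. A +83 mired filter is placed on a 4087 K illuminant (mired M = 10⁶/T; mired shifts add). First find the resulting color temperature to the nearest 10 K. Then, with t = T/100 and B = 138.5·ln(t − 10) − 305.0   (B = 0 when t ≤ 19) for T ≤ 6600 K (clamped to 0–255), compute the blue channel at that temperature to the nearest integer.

M_in = 10⁶/4087 = 244.68; M_out = 244.68 + (+83) = 327.68.
T_out = 10⁶/327.68 = 3051.8 K → 3050 K; t = 30.5.
B = 138.5·ln(30.5 − 10) − 305.0 = 138.5·ln 20.5 − 305.0 = 138.5·3.0204 − 305.0 = 113.329.
Rounded: 113.

113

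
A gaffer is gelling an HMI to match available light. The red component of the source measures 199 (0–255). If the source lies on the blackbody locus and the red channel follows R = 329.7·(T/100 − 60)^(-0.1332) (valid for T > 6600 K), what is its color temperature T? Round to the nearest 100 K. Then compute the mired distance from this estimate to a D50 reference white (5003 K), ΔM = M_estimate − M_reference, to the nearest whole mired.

-104 mireds

(t − 60)^(-0.1332) = 199/329.7 = 0.60358.
t − 60 = 0.60358^(1/-0.1332) = 0.60358^(-7.508) = 44.273, so t = 104.273.
T = 100·t = 10427 K → 10400 K to the nearest 100 K.
M_estimate = 10⁶/10400 = 96.15; M_reference = 10⁶/5003 = 199.88.
ΔM = 96.15 − 199.88 = -103.73 → -104 mireds.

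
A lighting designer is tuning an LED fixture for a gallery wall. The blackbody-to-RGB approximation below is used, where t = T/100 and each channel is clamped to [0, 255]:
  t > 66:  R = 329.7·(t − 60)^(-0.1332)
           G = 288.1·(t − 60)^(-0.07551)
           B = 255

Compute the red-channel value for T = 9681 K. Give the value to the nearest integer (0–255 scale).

t = 9681/100 = 96.81; the t > 66 branch applies.
R = 329.7·(96.81 − 60)^(-0.1332) = 329.7·36.81^(-0.1332) = 329.7·0.61860 = 203.954.
Rounded: 204.

204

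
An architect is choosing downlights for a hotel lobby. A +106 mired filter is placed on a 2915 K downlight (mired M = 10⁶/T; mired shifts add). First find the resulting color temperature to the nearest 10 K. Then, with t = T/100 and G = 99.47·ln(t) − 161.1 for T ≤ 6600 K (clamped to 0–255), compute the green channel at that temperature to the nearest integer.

148

M_in = 10⁶/2915 = 343.05; M_out = 343.05 + (+106) = 449.05.
T_out = 10⁶/449.05 = 2226.9 K → 2230 K; t = 22.3.
G = 99.47·ln 22.3 − 161.1 = 99.47·3.1046 − 161.1 = 147.713.
Rounded: 148.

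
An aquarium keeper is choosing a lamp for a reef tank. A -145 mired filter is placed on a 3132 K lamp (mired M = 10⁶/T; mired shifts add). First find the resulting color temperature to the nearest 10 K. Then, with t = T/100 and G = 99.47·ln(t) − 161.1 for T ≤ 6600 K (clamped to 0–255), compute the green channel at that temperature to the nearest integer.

M_in = 10⁶/3132 = 319.28; M_out = 319.28 + (-145) = 174.28.
T_out = 10⁶/174.28 = 5737.7 K → 5740 K; t = 57.4.
G = 99.47·ln 57.4 − 161.1 = 99.47·4.0500 − 161.1 = 241.758.
Rounded: 242.

242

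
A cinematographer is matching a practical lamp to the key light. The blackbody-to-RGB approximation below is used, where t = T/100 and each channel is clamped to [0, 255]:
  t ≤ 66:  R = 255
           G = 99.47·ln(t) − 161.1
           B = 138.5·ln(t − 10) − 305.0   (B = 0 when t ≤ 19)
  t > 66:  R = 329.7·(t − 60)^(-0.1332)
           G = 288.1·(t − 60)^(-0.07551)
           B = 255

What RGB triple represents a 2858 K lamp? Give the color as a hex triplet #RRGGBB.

#FFAC64

t = 2858/100 = 28.58; the t ≤ 66 branch applies.
R = 255 by definition for t ≤ 66.
G = 99.47·ln 28.58 − 161.1 = 99.47·3.3527 − 161.1 = 172.394.
B = 138.5·ln(28.58 − 10) − 305.0 = 138.5·ln 18.58 − 305.0 = 138.5·2.9221 − 305.0 = 99.709.
Rounded: (255, 172, 100).
In hex: #FFAC64.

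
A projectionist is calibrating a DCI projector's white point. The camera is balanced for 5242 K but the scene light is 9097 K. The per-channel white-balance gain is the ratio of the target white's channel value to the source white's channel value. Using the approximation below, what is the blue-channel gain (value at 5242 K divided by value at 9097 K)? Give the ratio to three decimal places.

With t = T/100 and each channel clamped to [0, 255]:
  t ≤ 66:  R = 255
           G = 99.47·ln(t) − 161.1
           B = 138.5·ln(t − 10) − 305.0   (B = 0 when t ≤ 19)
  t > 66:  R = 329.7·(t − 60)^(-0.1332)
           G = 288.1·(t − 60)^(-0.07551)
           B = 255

At 9097 K (t = 90.97):
  B = 255 by definition for t > 66.
At 5242 K (t = 52.42):
  B = 138.5·ln(52.42 − 10) − 305.0 = 138.5·ln 42.42 − 305.0 = 138.5·3.7476 − 305.0 = 214.045.
Gain = 214.045 / 255.000 = 0.8394 → 0.839.

0.839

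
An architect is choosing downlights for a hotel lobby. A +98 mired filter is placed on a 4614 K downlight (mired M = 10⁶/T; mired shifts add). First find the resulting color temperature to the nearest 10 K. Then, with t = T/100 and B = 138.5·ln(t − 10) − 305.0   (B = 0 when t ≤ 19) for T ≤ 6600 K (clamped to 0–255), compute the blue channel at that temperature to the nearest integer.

122

M_in = 10⁶/4614 = 216.73; M_out = 216.73 + (+98) = 314.73.
T_out = 10⁶/314.73 = 3177.3 K → 3180 K; t = 31.8.
B = 138.5·ln(31.8 − 10) − 305.0 = 138.5·ln 21.8 − 305.0 = 138.5·3.0819 − 305.0 = 121.845.
Rounded: 122.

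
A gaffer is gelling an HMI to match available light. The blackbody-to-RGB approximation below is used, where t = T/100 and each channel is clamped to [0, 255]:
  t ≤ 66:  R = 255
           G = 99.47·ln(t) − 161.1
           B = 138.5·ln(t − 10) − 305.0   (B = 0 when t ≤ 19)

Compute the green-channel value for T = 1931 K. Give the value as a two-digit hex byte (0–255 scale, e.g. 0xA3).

t = 1931/100 = 19.31; the t ≤ 66 branch applies.
G = 99.47·ln 19.31 − 161.1 = 99.47·2.9606 − 161.1 = 133.393.
Rounded: 133; in hex, 0x85.

0x85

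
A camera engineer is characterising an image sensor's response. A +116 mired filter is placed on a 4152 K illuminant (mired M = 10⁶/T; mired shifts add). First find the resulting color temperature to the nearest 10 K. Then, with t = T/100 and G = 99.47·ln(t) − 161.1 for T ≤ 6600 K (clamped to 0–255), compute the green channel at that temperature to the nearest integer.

M_in = 10⁶/4152 = 240.85; M_out = 240.85 + (+116) = 356.85.
T_out = 10⁶/356.85 = 2802.3 K → 2800 K; t = 28.
G = 99.47·ln 28 − 161.1 = 99.47·3.3322 − 161.1 = 170.354.
Rounded: 170.

170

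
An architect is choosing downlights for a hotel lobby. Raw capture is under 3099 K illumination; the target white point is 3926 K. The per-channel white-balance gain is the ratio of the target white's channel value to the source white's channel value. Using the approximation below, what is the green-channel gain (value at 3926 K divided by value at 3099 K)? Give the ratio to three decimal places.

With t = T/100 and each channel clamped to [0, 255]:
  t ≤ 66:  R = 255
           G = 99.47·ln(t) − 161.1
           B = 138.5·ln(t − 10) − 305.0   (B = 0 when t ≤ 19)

1.130

At 3099 K (t = 30.99):
  G = 99.47·ln 30.99 − 161.1 = 99.47·3.4337 − 161.1 = 180.447.
At 3926 K (t = 39.26):
  G = 99.47·ln 39.26 − 161.1 = 99.47·3.6702 − 161.1 = 203.975.
Gain = 203.975 / 180.447 = 1.1304 → 1.130.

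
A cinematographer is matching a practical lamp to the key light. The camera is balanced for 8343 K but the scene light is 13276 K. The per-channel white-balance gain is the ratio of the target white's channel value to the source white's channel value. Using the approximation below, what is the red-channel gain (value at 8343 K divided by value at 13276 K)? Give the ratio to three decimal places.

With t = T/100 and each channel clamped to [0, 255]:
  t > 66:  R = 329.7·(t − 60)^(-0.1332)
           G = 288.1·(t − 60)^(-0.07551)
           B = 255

1.163

At 13276 K (t = 132.76):
  R = 329.7·(132.76 − 60)^(-0.1332) = 329.7·72.76^(-0.1332) = 329.7·0.56493 = 186.258.
At 8343 K (t = 83.43):
  R = 329.7·(83.43 − 60)^(-0.1332) = 329.7·23.43^(-0.1332) = 329.7·0.65697 = 216.603.
Gain = 216.603 / 186.258 = 1.1629 → 1.163.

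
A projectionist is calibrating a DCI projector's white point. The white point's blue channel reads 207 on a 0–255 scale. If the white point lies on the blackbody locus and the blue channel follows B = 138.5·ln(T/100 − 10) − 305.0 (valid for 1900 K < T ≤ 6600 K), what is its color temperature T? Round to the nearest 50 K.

ln(t − 10) = (207 + 305.0) / 138.5 = 3.6968.
t − 10 = e^3.6968 = 40.316, so t = 50.316.
T = 100·t = 5032 K → 5050 K to the nearest 50 K.

5050 K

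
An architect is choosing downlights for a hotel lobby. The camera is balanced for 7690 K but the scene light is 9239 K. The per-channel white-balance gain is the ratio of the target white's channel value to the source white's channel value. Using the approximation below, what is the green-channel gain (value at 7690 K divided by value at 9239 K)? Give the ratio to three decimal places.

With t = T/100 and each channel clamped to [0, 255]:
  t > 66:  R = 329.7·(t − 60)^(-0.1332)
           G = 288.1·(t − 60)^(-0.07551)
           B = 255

At 9239 K (t = 92.39):
  G = 288.1·(92.39 − 60)^(-0.07551) = 288.1·32.39^(-0.07551) = 288.1·0.76904 = 221.560.
At 7690 K (t = 76.9):
  G = 288.1·(76.9 − 60)^(-0.07551) = 288.1·16.9^(-0.07551) = 288.1·0.80776 = 232.716.
Gain = 232.716 / 221.560 = 1.0503 → 1.050.

1.050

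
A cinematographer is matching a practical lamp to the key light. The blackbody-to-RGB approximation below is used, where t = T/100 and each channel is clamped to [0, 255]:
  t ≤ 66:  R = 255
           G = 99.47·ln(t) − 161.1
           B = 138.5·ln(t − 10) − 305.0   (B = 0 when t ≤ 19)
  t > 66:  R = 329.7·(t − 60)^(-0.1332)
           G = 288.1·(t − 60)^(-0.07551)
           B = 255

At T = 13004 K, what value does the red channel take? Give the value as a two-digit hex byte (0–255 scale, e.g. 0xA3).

0xBB

t = 13004/100 = 130.04; the t > 66 branch applies.
R = 329.7·(130.04 − 60)^(-0.1332) = 329.7·70.04^(-0.1332) = 329.7·0.56781 = 187.206.
Rounded: 187; in hex, 0xBB.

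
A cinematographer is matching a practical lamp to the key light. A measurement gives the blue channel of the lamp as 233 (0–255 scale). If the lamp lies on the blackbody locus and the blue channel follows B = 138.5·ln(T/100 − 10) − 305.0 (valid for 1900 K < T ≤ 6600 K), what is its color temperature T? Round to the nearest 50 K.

ln(t − 10) = (233 + 305.0) / 138.5 = 3.8845.
t − 10 = e^3.8845 = 48.641, so t = 58.641.
T = 100·t = 5864 K → 5850 K to the nearest 50 K.

5850 K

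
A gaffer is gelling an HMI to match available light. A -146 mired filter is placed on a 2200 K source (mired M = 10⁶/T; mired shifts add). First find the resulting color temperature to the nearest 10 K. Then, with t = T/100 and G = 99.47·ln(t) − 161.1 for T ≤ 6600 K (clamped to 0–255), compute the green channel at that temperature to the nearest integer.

185

M_in = 10⁶/2200 = 454.55; M_out = 454.55 + (-146) = 308.55.
T_out = 10⁶/308.55 = 3241.0 K → 3240 K; t = 32.4.
G = 99.47·ln 32.4 − 161.1 = 99.47·3.4782 − 161.1 = 184.872.
Rounded: 185.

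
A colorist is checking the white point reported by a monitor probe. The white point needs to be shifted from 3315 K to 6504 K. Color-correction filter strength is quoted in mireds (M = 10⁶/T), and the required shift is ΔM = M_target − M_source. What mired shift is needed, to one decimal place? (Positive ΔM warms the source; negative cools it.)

M_source = 10⁶/3315 = 301.659; M_target = 10⁶/6504 = 153.752.
ΔM = 153.752 − 301.659 = -147.908 → -147.9 mireds, a cooling shift.

-147.9 mireds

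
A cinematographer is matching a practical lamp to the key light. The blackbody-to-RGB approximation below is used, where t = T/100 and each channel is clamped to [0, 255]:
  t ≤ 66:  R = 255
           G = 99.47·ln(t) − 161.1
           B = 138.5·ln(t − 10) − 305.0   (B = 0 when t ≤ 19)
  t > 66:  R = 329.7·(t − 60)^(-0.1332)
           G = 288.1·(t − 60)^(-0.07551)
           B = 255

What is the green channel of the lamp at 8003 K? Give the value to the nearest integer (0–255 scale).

t = 8003/100 = 80.03; the t > 66 branch applies.
G = 288.1·(80.03 − 60)^(-0.07551) = 288.1·20.03^(-0.07551) = 288.1·0.79746 = 229.749.
Rounded: 230.

230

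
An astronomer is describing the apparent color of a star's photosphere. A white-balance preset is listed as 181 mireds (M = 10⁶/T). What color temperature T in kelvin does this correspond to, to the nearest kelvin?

5525 K

T = 10⁶ / 181 = 5524.86 K → 5525 K.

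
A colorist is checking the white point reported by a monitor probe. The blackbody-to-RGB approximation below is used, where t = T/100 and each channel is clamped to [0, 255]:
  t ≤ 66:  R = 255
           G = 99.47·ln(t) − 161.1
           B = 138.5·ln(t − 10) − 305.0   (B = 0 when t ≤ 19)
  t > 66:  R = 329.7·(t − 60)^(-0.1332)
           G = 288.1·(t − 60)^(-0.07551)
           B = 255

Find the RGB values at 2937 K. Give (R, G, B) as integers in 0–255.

(255, 175, 105)

t = 2937/100 = 29.37; the t ≤ 66 branch applies.
R = 255 by definition for t ≤ 66.
G = 99.47·ln 29.37 − 161.1 = 99.47·3.3800 − 161.1 = 175.106.
B = 138.5·ln(29.37 − 10) − 305.0 = 138.5·ln 19.37 − 305.0 = 138.5·2.9637 − 305.0 = 105.476.
Rounded: (255, 175, 105).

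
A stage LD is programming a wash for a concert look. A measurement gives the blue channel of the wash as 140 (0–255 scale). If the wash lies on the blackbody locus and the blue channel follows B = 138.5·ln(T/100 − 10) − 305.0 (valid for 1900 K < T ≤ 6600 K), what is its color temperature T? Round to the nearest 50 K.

ln(t − 10) = (140 + 305.0) / 138.5 = 3.2130.
t − 10 = e^3.2130 = 24.853, so t = 34.853.
T = 100·t = 3485 K → 3500 K to the nearest 50 K.

3500 K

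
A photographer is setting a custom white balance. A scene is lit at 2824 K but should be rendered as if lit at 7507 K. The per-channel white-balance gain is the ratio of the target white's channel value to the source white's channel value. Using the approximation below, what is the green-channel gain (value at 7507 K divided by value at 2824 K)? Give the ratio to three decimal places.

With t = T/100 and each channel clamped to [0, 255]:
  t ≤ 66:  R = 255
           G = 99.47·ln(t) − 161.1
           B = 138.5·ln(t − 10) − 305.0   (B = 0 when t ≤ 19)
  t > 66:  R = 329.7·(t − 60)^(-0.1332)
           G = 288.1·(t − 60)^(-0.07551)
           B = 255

At 2824 K (t = 28.24):
  G = 99.47·ln 28.24 − 161.1 = 99.47·3.3407 − 161.1 = 171.203.
At 7507 K (t = 75.07):
  G = 288.1·(75.07 − 60)^(-0.07551) = 288.1·15.07^(-0.07551) = 288.1·0.81478 = 234.738.
Gain = 234.738 / 171.203 = 1.3711 → 1.371.

1.371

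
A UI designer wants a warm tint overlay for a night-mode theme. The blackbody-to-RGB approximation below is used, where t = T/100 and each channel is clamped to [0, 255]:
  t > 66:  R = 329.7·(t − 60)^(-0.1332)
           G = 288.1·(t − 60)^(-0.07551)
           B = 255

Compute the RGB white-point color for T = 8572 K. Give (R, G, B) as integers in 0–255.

t = 8572/100 = 85.72; the t > 66 branch applies.
R = 329.7·(85.72 − 60)^(-0.1332) = 329.7·25.72^(-0.1332) = 329.7·0.64886 = 213.930.
G = 288.1·(85.72 − 60)^(-0.07551) = 288.1·25.72^(-0.07551) = 288.1·0.78255 = 225.452.
B = 255 by definition for t > 66.
Rounded: (214, 225, 255).

(214, 225, 255)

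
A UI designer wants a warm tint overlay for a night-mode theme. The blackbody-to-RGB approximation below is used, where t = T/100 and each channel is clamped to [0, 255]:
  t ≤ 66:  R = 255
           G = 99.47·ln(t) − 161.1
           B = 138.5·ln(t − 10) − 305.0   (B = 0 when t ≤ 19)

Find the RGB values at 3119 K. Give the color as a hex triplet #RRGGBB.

t = 3119/100 = 31.19; the t ≤ 66 branch applies.
R = 255 by definition for t ≤ 66.
G = 99.47·ln 31.19 − 161.1 = 99.47·3.4401 − 161.1 = 181.087.
B = 138.5·ln(31.19 − 10) − 305.0 = 138.5·ln 21.19 − 305.0 = 138.5·3.0535 − 305.0 = 117.914.
Rounded: (255, 181, 118).
In hex: #FFB576.

#FFB576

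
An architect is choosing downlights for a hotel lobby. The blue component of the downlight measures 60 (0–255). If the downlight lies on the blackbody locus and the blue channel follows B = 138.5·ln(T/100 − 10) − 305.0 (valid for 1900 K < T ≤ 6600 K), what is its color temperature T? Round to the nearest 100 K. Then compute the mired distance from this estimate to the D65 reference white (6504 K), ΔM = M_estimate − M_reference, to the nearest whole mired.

ln(t − 10) = (60 + 305.0) / 138.5 = 2.6354.
t − 10 = e^2.6354 = 13.949, so t = 23.949.
T = 100·t = 2395 K → 2400 K to the nearest 100 K.
M_estimate = 10⁶/2400 = 416.67; M_reference = 10⁶/6504 = 153.75.
ΔM = 416.67 − 153.75 = 262.92 → +263 mireds.

+263 mireds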